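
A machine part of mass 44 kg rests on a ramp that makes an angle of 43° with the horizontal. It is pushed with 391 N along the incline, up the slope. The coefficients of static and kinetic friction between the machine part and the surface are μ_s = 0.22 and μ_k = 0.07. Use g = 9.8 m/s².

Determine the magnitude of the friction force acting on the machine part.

The normal reaction is N = m g cos θ = 315.4 N.
For equilibrium along the incline the friction force must supply f = m g sin θ − P = 294.1 − 391 = -96.92 N (positive meaning up-slope).
The static-friction ceiling is μ_s N = 0.22 × 315.4 = 69.38 N.
|-96.92| exceeds 69.38 N, so the machine part slips up-slope; friction is kinetic, f = μ_k N = 0.07×315.4 = 22.1 N.

f ≈ 22.1 N (down the incline)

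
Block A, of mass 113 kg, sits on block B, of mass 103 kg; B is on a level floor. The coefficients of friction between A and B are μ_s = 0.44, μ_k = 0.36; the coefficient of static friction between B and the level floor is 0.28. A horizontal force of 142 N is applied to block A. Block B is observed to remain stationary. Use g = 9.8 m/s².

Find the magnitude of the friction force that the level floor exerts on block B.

f ≈ 142 N

Between the blocks, N₁ = m_A g = 1107 N.
So the A–B interface can sustain at most μ_s N₁ = 487.3 N of static friction.
Since P = 142 N ≤ 487.3 N, A does not slip on B; friction on A equals P = 142 N.
B experiences an equal 142 N forward from A (third law). B is in equilibrium, so the floor supplies f₂ = 142 N of static friction (limit μ_s(m_A+m_B)g = 592.7 N, not exceeded).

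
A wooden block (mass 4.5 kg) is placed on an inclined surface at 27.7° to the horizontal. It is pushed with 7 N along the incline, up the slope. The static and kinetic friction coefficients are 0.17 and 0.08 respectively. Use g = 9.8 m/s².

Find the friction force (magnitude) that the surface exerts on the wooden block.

Normal force: N = m g cos θ = 4.5 × 9.8 × cos 27.7° = 39.05 N.
Parallel to the incline, ΣF = 0 gives f = m g sin θ − P = 20.5 − 7 = 13.5 N (up-slope positive).
Static friction can supply at most μ_s N = 6.638 N.
Since |13.5| > 6.638 N, static friction cannot hold it; the wooden block slides down the incline and kinetic friction applies: f = μ_k N = 0.08 × 39.05 = 3.12 N.

f ≈ 3.12 N (up the incline)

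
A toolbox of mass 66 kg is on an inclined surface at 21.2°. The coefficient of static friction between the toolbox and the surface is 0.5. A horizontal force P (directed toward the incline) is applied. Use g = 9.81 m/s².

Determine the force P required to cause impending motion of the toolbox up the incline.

At impending motion up the slope, friction acts down-slope at its limit: f = μ_s N.
Perpendicular to the incline: N = m g cos θ + P sin θ.
Along the incline: P cos θ = m g sin θ + μ_s N = m g sin θ + μ_s (m g cos θ + P sin θ).
Solving, P (cos θ − μ_s sin θ) = m g (sin θ + μ_s cos θ), so P = 66×9.81×(sin 21.2° + 0.5 cos 21.2°)/(cos 21.2° − 0.5 sin 21.2°) = 647×0.8278/0.7515 = 713 N.

P ≈ 713 N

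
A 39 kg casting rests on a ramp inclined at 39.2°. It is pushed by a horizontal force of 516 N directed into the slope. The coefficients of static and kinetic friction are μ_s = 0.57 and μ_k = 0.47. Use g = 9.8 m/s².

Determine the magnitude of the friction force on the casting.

f ≈ 158 N (down the incline)

Normal direction: N = m g cos θ + P sin θ = 622.3 N.
Along the incline, the net driving force (taking up-slope positive) is P cos θ − m g sin θ = 399.9 − 241.6 = 158.3 N, so equilibrium requires friction f = -158.3 N (down-slope).
The limit of static friction is μ_s N = 354.7 N.
Since 158.3 N is within the 354.7 N limit, the casting stays put and friction is exactly 158 N.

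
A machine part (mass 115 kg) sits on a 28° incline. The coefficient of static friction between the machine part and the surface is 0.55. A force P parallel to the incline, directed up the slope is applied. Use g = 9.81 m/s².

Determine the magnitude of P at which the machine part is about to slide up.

P ≈ 1080 N

At impending motion up the slope, friction acts down-slope at its limit: f = μ_s N.
P is parallel to the surface, so N = m g cos θ = 996 N.
Along the incline: P = m g sin θ + μ_s N = 530 + 0.55×996 = 1080 N.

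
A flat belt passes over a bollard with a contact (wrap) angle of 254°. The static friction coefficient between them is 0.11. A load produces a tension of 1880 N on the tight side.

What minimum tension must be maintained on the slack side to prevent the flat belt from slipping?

Capstan equation at impending slip: T_tight/T_slack = e^{μβ}.
β = 254° = 4.433 rad; e^{μβ} = e^{0.11×4.433} = 1.628.
T_slack = T_tight / e^{μβ} = 1880 / 1.628 = 1150 N.

T_min ≈ 1150 N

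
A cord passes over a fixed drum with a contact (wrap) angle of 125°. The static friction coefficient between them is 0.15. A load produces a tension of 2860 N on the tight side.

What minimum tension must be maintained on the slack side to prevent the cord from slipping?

Capstan equation at impending slip: T_tight/T_slack = e^{μβ}.
β = 125° = 2.182 rad; e^{μβ} = e^{0.15×2.182} = 1.387.
T_slack = T_tight / e^{μβ} = 2860 / 1.387 = 2060 N.

T_min ≈ 2060 N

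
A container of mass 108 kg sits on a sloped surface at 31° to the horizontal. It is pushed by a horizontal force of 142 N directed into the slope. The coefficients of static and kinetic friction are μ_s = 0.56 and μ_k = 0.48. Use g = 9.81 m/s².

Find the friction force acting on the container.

f ≈ 424 N (up the incline)

The horizontal push has a component P sin θ into the surface, so N = m g cos θ + P sin θ = 908.2 + 73.14 = 981.3 N.
Along the incline, the net driving force (taking up-slope positive) is P cos θ − m g sin θ = 121.7 − 545.7 = -424 N, so equilibrium requires friction f = 424 N (up-slope).
Maximum static friction: μ_s N = 0.56 × 981.3 = 549.5 N.
|f_req| = 424 ≤ 549.5 N → the container is in equilibrium; friction equals the required value.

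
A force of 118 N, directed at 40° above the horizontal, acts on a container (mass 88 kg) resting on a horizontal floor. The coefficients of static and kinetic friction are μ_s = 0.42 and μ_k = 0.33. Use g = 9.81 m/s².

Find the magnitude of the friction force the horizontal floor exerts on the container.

f ≈ 90.4 N

Vertical equilibrium gives N = m g − P sin α = 787.4 N.
The horizontal driving force is P cos α = 90.39 N, so equilibrium needs friction f = 90.39 N.
μ_s N = 0.42 × 787.4 = 330.7 N.
Since 90.39 N does not exceed the limit, the container stays at rest and f = 90.4 N.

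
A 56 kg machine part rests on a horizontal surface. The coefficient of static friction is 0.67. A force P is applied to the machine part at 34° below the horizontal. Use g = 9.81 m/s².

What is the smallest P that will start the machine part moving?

P ≈ 810 N

N = m g + P sin α (the push presses the machine part into the horizontal surface).
At impending slip, P cos α = μ_s N = μ_s (m g + P sin α).
Solving: P (cos α − μ_s sin α) = μ_s m g → P = 0.67×549/(cos 34° − 0.67 sin 34°) = 368/0.4544 = 810 N.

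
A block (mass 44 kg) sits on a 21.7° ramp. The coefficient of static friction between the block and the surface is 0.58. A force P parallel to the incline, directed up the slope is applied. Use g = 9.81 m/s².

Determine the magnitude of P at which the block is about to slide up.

At impending motion up the slope, friction acts down-slope at its limit: f = μ_s N.
P is parallel to the surface, so N = m g cos θ = 401 N.
Along the incline: P = m g sin θ + μ_s N = 160 + 0.58×401 = 392 N.

P ≈ 392 N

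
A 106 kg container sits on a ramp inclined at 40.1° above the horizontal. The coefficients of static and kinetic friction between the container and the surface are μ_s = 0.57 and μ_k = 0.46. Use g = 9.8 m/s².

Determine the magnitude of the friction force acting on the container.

f ≈ 366 N (up the incline)

Normal force: N = m g cos θ = 106 × 9.8 × cos 40.1° = 794.6 N.
For equilibrium along the incline, friction must balance the weight component: f = m g sin θ = 669.1 N up the slope.
The static-friction ceiling is μ_s N = 0.57 × 794.6 = 452.9 N.
|669.1| exceeds 452.9 N, so the container slips down-slope; friction is kinetic, f = μ_k N = 0.46×794.6 = 366 N.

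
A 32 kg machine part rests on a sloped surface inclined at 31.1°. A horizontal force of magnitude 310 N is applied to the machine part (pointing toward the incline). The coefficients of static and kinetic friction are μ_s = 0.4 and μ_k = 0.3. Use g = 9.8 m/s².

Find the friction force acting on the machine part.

f ≈ 103 N (down the incline)

The horizontal push has a component P sin θ into the surface, so N = m g cos θ + P sin θ = 268.5 + 160.1 = 428.7 N.
Along the incline, the net driving force (taking up-slope positive) is P cos θ − m g sin θ = 265.4 − 162 = 103.5 N, so equilibrium requires friction f = -103.5 N (down-slope).
The limit of static friction is μ_s N = 171.5 N.
Since 103.5 N is within the 171.5 N limit, the machine part stays put and friction is exactly 103 N.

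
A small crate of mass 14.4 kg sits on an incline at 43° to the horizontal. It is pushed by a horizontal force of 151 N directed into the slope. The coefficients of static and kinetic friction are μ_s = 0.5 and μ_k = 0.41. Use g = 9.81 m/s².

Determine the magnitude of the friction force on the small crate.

Normal direction: N = m g cos θ + P sin θ = 206.3 N.
Along the incline, the net driving force (taking up-slope positive) is P cos θ − m g sin θ = 110.4 − 96.34 = 14.09 N, so equilibrium requires friction f = -14.09 N (down-slope).
The limit of static friction is μ_s N = 103.1 N.
Since 14.09 N is within the 103.1 N limit, the small crate stays put and friction is exactly 14.1 N.

f ≈ 14.1 N (down the incline)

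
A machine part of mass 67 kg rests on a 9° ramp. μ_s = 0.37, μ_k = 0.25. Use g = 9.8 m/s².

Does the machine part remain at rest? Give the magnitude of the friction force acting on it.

f ≈ 103 N

N = m g cos θ = 649 N.
Down-slope weight component: m g sin θ = 103 N.
μ_s N = 240 N.
103 ≤ 240 N, so it stays put; friction = 103 N.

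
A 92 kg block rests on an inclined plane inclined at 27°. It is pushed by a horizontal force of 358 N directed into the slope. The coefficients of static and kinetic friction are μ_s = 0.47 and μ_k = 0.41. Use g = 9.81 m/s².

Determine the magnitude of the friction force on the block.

f ≈ 90.8 N (up the incline)

Resolve perpendicular to the incline: N = m g cos θ + P sin θ = 92×9.81×cos 27° + 358×sin 27° = 966.7 N.
Along the incline, the net driving force (taking up-slope positive) is P cos θ − m g sin θ = 319 − 409.7 = -90.76 N, so equilibrium requires friction f = 90.76 N (up-slope).
The limit of static friction is μ_s N = 454.3 N.
Since 90.76 N is within the 454.3 N limit, the block stays put and friction is exactly 90.8 N.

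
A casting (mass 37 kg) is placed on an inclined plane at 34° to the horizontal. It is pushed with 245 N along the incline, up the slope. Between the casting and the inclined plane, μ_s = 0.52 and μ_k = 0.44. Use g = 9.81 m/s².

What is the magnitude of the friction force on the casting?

Normal force: N = m g cos θ = 37 × 9.81 × cos 34° = 300.9 N.
For equilibrium along the incline the friction force must supply f = m g sin θ − P = 203 − 245 = -42.03 N (positive meaning up-slope).
Static friction can supply at most μ_s N = 156.5 N.
Since |-42.03| ≤ 156.5 N, no slip — friction simply equals what equilibrium demands.

f ≈ 42 N (down the incline)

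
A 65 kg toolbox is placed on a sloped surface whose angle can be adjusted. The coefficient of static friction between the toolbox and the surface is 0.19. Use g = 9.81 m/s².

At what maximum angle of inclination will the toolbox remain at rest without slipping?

θ_max ≈ 10.8°

At the slip threshold, m g sin θ = μ_s · m g cos θ, so tan θ = μ_s.
θ_max = arctan(0.19) = 10.8°.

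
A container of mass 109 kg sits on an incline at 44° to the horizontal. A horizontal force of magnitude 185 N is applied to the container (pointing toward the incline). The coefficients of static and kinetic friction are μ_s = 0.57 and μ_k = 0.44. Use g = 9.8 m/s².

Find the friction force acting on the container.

f ≈ 395 N (up the incline)

The horizontal push has a component P sin θ into the surface, so N = m g cos θ + P sin θ = 768.4 + 128.5 = 896.9 N.
Along the incline, the net driving force (taking up-slope positive) is P cos θ − m g sin θ = 133.1 − 742 = -609 N, so equilibrium requires friction f = 609 N (up-slope).
Maximum static friction: μ_s N = 0.57 × 896.9 = 511.2 N.
The required 609 N exceeds the static limit, so the container slides down-slope and f = μ_k N = 0.44×896.9 = 395 N.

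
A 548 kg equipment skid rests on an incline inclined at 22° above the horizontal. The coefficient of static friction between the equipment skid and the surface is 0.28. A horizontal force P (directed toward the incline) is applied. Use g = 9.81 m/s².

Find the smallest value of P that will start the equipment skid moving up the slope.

P ≈ 4150 N

At impending motion up the slope, friction acts down-slope at its limit: f = μ_s N.
Perpendicular to the incline: N = m g cos θ + P sin θ.
Along the incline: P cos θ = m g sin θ + μ_s N = m g sin θ + μ_s (m g cos θ + P sin θ).
Solving, P (cos θ − μ_s sin θ) = m g (sin θ + μ_s cos θ), so P = 548×9.81×(sin 22° + 0.28 cos 22°)/(cos 22° − 0.28 sin 22°) = 5380×0.6342/0.8223 = 4150 N.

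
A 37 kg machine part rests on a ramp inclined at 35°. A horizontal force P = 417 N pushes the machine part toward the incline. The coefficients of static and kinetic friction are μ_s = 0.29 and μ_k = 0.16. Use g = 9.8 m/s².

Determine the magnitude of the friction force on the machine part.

The horizontal push has a component P sin θ into the surface, so N = m g cos θ + P sin θ = 297 + 239.2 = 536.2 N.
Along the incline, the net driving force (taking up-slope positive) is P cos θ − m g sin θ = 341.6 − 208 = 133.6 N, so equilibrium requires friction f = -133.6 N (down-slope).
The limit of static friction is μ_s N = 155.5 N.
|f_req| = 133.6 ≤ 155.5 N → the machine part is in equilibrium; friction equals the required value.

f ≈ 134 N (down the incline)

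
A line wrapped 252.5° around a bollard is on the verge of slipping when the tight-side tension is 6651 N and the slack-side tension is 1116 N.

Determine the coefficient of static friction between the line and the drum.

μ ≈ 0.405

T₂/T₁ = e^{μβ} → μ = ln(T₂/T₁)/β.
β = 252.5° = 4.407 rad.
μ = ln(6651/1116)/4.407 = ln(5.96)/4.407 = 0.405.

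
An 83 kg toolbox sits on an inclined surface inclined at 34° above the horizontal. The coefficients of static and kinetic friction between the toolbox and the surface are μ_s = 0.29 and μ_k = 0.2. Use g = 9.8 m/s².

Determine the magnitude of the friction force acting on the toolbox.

Normal force: N = m g cos θ = 83 × 9.8 × cos 34° = 674.3 N.
Along the slope the weight component is m g sin θ = 454.8 N; friction must supply exactly this, acting up-slope.
Static friction can supply at most μ_s N = 195.6 N.
Since |454.8| > 195.6 N, static friction cannot hold it; the toolbox slides down the incline and kinetic friction applies: f = μ_k N = 0.2 × 674.3 = 135 N.

f ≈ 135 N (up the incline)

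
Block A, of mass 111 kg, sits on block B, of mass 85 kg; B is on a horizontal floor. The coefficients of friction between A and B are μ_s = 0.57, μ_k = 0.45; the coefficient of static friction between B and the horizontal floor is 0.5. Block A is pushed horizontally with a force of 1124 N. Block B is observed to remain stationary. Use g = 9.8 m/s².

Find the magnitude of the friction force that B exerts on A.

f ≈ 490 N

The normal force B exerts on A is simply A's weight, N₁ = 1088 N.
Maximum static friction on A from B: μ_s N₁ = 0.57×1088 = 620 N.
Since P = 1124 N > 620 N, A slides on B; the A–B friction is kinetic: f₁ = μ_k N₁ = 0.45×1088 = 490 N.
B experiences an equal 490 N forward from A (third law). B is in equilibrium, so the floor supplies f₂ = 490 N of static friction (limit μ_s(m_A+m_B)g = 960.4 N, not exceeded).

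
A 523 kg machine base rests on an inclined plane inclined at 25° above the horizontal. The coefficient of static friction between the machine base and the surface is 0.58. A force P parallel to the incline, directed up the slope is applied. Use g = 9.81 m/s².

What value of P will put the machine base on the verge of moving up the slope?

P ≈ 4870 N

At impending motion up the slope, friction acts down-slope at its limit: f = μ_s N.
P is parallel to the surface, so N = m g cos θ = 4650 N.
Along the incline: P = m g sin θ + μ_s N = 2170 + 0.58×4650 = 4870 N.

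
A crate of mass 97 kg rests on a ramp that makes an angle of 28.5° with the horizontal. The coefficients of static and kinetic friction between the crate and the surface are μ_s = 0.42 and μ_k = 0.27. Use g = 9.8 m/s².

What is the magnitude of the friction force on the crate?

Normal force: N = m g cos θ = 97 × 9.8 × cos 28.5° = 835.4 N.
For equilibrium along the incline, friction must balance the weight component: f = m g sin θ = 453.6 N up the slope.
Maximum static friction available: μ_s N = 0.42 × 835.4 = 350.9 N.
|453.6| exceeds 350.9 N, so the crate slips down-slope; friction is kinetic, f = μ_k N = 0.27×835.4 = 226 N.

f ≈ 226 N (up the incline)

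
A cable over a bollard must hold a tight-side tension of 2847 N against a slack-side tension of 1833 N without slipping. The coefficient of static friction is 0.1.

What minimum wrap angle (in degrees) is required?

β_min ≈ 252°

T₂/T₁ = e^{μβ} → β = ln(T₂/T₁)/μ.
β = ln(2847/1833)/0.1 = 0.4403/0.1 = 4.403 rad.
In degrees: β = 4.403 × 180/π = 252°.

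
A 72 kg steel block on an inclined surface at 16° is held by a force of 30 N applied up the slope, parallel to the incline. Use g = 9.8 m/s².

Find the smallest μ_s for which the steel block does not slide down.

N = m g cos θ = 678.3 N.
Friction must make up the shortfall along the incline: f = m g sin θ − P = 194.5 − 30 = 164.5 N.
At the threshold f = μ_s N, so μ_s,min = 164.5/678.3 = 0.243.

μ_s,min ≈ 0.243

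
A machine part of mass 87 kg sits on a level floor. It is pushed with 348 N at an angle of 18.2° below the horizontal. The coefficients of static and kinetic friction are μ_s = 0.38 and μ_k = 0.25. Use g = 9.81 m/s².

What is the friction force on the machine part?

f ≈ 331 N

N = m g + P sin α = 853.5 + 348×sin 18.2° = 962.2 N.
The horizontal driving force is P cos α = 330.6 N, so equilibrium needs friction f = 330.6 N.
The static-friction limit is μ_s N = 365.6 N.
330.6 ≤ 365.6 N → static; friction equals the required 331 N.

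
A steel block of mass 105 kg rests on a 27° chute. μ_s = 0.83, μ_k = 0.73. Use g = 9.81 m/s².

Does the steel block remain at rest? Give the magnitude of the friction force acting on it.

f ≈ 468 N

N = m g cos θ = 918 N.
Down-slope weight component: m g sin θ = 468 N.
μ_s N = 762 N.
468 ≤ 762 N, so it stays put; friction = 468 N.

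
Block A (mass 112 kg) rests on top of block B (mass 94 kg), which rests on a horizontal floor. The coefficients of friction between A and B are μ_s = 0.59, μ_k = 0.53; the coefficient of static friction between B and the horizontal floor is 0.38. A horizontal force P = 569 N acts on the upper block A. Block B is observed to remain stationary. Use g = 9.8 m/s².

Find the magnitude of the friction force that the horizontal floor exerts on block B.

Between the blocks, N₁ = m_A g = 1098 N.
Maximum static friction on A from B: μ_s N₁ = 0.59×1098 = 647.6 N.
Since P = 569 N ≤ 647.6 N, A does not slip on B; friction on A equals P = 569 N.
By Newton's third law B feels 569 N forward from A. With B stationary, the floor's static friction on B balances it: f₂ = 569 N (well within μ_s(m_A+m_B)g = 767.1 N).

f ≈ 569 N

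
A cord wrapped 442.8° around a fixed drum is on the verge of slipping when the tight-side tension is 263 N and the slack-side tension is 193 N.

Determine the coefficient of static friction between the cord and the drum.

μ ≈ 0.04

T₂/T₁ = e^{μβ} → μ = ln(T₂/T₁)/β.
β = 442.8° = 7.728 rad.
μ = ln(263/193)/7.728 = ln(1.363)/7.728 = 0.04.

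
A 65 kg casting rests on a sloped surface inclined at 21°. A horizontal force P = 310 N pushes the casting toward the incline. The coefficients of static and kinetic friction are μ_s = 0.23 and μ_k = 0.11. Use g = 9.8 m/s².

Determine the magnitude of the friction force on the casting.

f ≈ 61.1 N (down the incline)

Normal direction: N = m g cos θ + P sin θ = 705.8 N.
Along the incline, the net driving force (taking up-slope positive) is P cos θ − m g sin θ = 289.4 − 228.3 = 61.13 N, so equilibrium requires friction f = -61.13 N (down-slope).
The limit of static friction is μ_s N = 162.3 N.
|f_req| = 61.13 ≤ 162.3 N → the casting is in equilibrium; friction equals the required value.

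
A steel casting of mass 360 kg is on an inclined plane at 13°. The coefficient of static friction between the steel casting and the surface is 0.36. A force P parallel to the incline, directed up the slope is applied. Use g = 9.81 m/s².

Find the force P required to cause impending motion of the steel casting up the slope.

At impending motion up the slope, friction acts down-slope at its limit: f = μ_s N.
P is parallel to the surface, so N = m g cos θ = 3440 N.
Along the incline: P = m g sin θ + μ_s N = 794 + 0.36×3440 = 2030 N.

P ≈ 2030 N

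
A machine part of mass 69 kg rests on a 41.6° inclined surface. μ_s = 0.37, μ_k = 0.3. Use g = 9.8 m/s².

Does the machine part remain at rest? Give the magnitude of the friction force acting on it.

N = m g cos θ = 506 N.
Down-slope weight component: m g sin θ = 449 N.
μ_s N = 187 N.
449 > 187 N, so it slides; kinetic friction f = μ_k N = 0.3×506 = 152 N.

f ≈ 152 N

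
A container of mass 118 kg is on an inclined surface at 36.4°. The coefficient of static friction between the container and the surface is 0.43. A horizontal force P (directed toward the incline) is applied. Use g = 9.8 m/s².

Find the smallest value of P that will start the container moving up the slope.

P ≈ 1980 N

At impending motion up the slope, friction acts down-slope at its limit: f = μ_s N.
Perpendicular to the incline: N = m g cos θ + P sin θ.
Along the incline: P cos θ = m g sin θ + μ_s N = m g sin θ + μ_s (m g cos θ + P sin θ).
Solving, P (cos θ − μ_s sin θ) = m g (sin θ + μ_s cos θ), so P = 118×9.8×(sin 36.4° + 0.43 cos 36.4°)/(cos 36.4° − 0.43 sin 36.4°) = 1160×0.9395/0.5497 = 1980 N.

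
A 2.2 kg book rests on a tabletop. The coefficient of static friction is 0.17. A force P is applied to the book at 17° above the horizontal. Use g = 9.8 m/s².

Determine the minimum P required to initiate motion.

P ≈ 3.64 N

N = m g − P sin α (the pull lifts the book).
At impending slip, P cos α = μ_s N = μ_s (m g − P sin α).
Solving: P (cos α + μ_s sin α) = μ_s m g → P = 0.17×21.6/(cos 17° + 0.17 sin 17°) = 3.67/1.006 = 3.64 N.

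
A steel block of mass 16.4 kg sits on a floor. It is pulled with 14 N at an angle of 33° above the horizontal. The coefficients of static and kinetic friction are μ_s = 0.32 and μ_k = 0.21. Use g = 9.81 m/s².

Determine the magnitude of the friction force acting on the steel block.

The vertical component of P reduces the normal force: N = m g − P sin α = 160.9 − 7.625 = 153.3 N.
Horizontally, friction must balance P cos α = 11.74 N.
The static-friction limit is μ_s N = 49.04 N.
11.74 ≤ 49.04 N → static; friction equals the required 11.7 N.

f ≈ 11.7 N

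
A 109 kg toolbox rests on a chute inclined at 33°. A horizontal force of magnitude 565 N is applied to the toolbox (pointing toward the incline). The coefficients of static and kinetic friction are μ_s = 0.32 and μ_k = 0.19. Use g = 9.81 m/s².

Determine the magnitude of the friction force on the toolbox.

Resolve perpendicular to the incline: N = m g cos θ + P sin θ = 109×9.81×cos 33° + 565×sin 33° = 1205 N.
Along the incline, the net driving force (taking up-slope positive) is P cos θ − m g sin θ = 473.8 − 582.4 = -108.5 N, so equilibrium requires friction f = 108.5 N (up-slope).
Maximum static friction: μ_s N = 0.32 × 1205 = 385.4 N.
Since 108.5 N is within the 385.4 N limit, the toolbox stays put and friction is exactly 109 N.

f ≈ 109 N (up the incline)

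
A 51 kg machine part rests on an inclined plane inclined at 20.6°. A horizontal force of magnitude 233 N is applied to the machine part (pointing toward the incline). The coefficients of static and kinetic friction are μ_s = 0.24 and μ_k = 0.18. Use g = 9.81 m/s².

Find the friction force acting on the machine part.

Resolve perpendicular to the incline: N = m g cos θ + P sin θ = 51×9.81×cos 20.6° + 233×sin 20.6° = 550.3 N.
Parallel to the incline: P cos θ − m g sin θ = 218.1 − 176 = 42.07 N; the friction needed to balance this is 42.07 N acting down the slope.
Maximum static friction: μ_s N = 0.24 × 550.3 = 132.1 N.
|f_req| = 42.07 ≤ 132.1 N → the machine part is in equilibrium; friction equals the required value.

f ≈ 42.1 N (down the incline)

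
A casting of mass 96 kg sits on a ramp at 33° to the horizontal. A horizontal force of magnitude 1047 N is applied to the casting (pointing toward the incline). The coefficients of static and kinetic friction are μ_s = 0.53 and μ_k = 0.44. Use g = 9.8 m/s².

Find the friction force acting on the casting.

f ≈ 366 N (down the incline)

Resolve perpendicular to the incline: N = m g cos θ + P sin θ = 96×9.8×cos 33° + 1047×sin 33° = 1359 N.
Parallel to the incline: P cos θ − m g sin θ = 878.1 − 512.4 = 365.7 N; the friction needed to balance this is 365.7 N acting down the slope.
Maximum static friction: μ_s N = 0.53 × 1359 = 720.4 N.
|f_req| = 365.7 ≤ 720.4 N → the casting is in equilibrium; friction equals the required value.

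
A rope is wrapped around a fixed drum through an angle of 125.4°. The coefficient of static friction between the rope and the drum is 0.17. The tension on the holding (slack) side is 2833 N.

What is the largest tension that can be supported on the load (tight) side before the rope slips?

T_max ≈ 4110 N

At impending slip the capstan equation gives T₂/T₁ = e^{μβ} with β in radians.
β = 125.4° × π/180 = 2.189 rad.
e^{μβ} = e^{0.17×2.189} = 1.451.
T₂ = T₁ · e^{μβ} = 2833 × 1.451 = 4110 N.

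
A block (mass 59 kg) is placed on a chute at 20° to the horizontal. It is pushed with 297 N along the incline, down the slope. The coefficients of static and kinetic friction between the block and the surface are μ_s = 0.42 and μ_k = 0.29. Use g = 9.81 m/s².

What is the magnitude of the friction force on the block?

Perpendicular to the surface, N = m g cos θ = 59·9.81·cos 20° = 543.9 N.
For equilibrium along the incline the friction force must supply f = m g sin θ + P = 198 + 297 = 495 N (positive meaning up-slope).
The static-friction ceiling is μ_s N = 0.42 × 543.9 = 228.4 N.
|495| exceeds 228.4 N, so the block slips down-slope; friction is kinetic, f = μ_k N = 0.29×543.9 = 158 N.

f ≈ 158 N (up the incline)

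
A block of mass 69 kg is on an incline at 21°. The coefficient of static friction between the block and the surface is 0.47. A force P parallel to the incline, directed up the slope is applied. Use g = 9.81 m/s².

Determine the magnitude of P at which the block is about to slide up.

P ≈ 540 N

At impending motion up the slope, friction acts down-slope at its limit: f = μ_s N.
P is parallel to the surface, so N = m g cos θ = 632 N.
Along the incline: P = m g sin θ + μ_s N = 243 + 0.47×632 = 540 N.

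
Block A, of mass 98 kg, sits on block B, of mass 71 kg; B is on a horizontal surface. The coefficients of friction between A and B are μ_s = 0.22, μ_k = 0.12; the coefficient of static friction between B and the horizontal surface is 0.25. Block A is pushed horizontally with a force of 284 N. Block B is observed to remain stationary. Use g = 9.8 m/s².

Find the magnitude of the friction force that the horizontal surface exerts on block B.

f ≈ 115 N

Normal force at the A–B interface: N₁ = m_A g = 960.4 N.
So the A–B interface can sustain at most μ_s N₁ = 211.3 N of static friction.
P = 284 N exceeds that limit, so A slips over B and the interface friction becomes kinetic: f₁ = μ_k N₁ = 0.12×960.4 = 115 N.
B experiences an equal 115 N forward from A (third law). B is in equilibrium, so the floor supplies f₂ = 115 N of static friction (limit μ_s(m_A+m_B)g = 414.1 N, not exceeded).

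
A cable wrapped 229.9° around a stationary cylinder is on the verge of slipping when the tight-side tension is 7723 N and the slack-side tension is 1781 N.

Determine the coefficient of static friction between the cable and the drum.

μ ≈ 0.366

T₂/T₁ = e^{μβ} → μ = ln(T₂/T₁)/β.
β = 229.9° = 4.013 rad.
μ = ln(7723/1781)/4.013 = ln(4.336)/4.013 = 0.366.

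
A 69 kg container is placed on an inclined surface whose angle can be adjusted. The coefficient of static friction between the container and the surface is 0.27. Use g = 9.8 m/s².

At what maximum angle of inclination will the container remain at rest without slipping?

θ_max ≈ 15.1°

At the slip threshold, m g sin θ = μ_s · m g cos θ, so tan θ = μ_s.
θ_max = arctan(0.27) = 15.1°.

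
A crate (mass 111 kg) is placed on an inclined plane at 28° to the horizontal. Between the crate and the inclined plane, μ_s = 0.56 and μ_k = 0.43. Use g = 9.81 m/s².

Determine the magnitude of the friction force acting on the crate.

Normal force: N = m g cos θ = 111 × 9.81 × cos 28° = 961.5 N.
Along the slope the weight component is m g sin θ = 511.2 N; friction must supply exactly this, acting up-slope.
Static friction can supply at most μ_s N = 538.4 N.
Since |511.2| ≤ 538.4 N, no slip — friction simply equals what equilibrium demands.

f ≈ 511 N (up the incline)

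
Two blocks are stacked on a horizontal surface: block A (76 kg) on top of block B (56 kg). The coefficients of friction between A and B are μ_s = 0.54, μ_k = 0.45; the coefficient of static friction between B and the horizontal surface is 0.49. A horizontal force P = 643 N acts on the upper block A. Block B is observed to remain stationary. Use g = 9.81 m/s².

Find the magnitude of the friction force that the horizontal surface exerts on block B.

Between the blocks, N₁ = m_A g = 745.6 N.
Maximum static friction on A from B: μ_s N₁ = 0.54×745.6 = 402.6 N.
P = 643 N exceeds that limit, so A slips over B and the interface friction becomes kinetic: f₁ = μ_k N₁ = 0.45×745.6 = 336 N.
B experiences an equal 336 N forward from A (third law). B is in equilibrium, so the floor supplies f₂ = 336 N of static friction (limit μ_s(m_A+m_B)g = 634.5 N, not exceeded).

f ≈ 336 N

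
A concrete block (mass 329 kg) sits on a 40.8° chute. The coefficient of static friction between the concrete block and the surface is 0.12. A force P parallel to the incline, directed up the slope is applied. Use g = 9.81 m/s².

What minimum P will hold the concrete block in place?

The concrete block tends to slide down (tan θ > μ_s), so at the point of impending slip friction acts up-slope at its limit: f = μ_s N.
P is parallel to the surface, so N = m g cos θ = 2440 N.
Along the incline: P + μ_s N = m g sin θ, so P = 2110 − 0.12×2440 = 1820 N.

P_min ≈ 1820 N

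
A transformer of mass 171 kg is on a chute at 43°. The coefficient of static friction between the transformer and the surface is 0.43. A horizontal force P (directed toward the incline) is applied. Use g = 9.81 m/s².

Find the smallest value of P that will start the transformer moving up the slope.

P ≈ 3820 N

At impending motion up the slope, friction acts down-slope at its limit: f = μ_s N.
Perpendicular to the incline: N = m g cos θ + P sin θ.
Along the incline: P cos θ = m g sin θ + μ_s N = m g sin θ + μ_s (m g cos θ + P sin θ).
Solving, P (cos θ − μ_s sin θ) = m g (sin θ + μ_s cos θ), so P = 171×9.81×(sin 43° + 0.43 cos 43°)/(cos 43° − 0.43 sin 43°) = 1680×0.9965/0.4381 = 3820 N.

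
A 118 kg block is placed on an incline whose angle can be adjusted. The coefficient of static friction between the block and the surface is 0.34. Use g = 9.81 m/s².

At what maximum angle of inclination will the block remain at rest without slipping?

At the slip threshold, m g sin θ = μ_s · m g cos θ, so tan θ = μ_s.
θ_max = arctan(0.34) = 18.8°.

θ_max ≈ 18.8°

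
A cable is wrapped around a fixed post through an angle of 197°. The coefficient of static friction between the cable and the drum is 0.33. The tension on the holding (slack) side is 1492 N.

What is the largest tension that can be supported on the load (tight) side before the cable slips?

At impending slip the capstan equation gives T₂/T₁ = e^{μβ} with β in radians.
β = 197° × π/180 = 3.438 rad.
e^{μβ} = e^{0.33×3.438} = 3.11.
T₂ = T₁ · e^{μβ} = 1492 × 3.11 = 4640 N.

T_max ≈ 4640 N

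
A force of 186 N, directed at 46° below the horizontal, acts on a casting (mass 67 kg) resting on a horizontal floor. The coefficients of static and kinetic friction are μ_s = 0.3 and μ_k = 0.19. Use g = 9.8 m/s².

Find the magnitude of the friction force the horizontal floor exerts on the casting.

The vertical component of P adds to the normal force: N = m g + P sin α = 656.6 + 133.8 = 790.4 N.
For equilibrium, f = P cos α = 186×cos 46° = 129.2 N.
μ_s N = 0.3 × 790.4 = 237.1 N.
Since 129.2 N does not exceed the limit, the casting stays at rest and f = 129 N.

f ≈ 129 N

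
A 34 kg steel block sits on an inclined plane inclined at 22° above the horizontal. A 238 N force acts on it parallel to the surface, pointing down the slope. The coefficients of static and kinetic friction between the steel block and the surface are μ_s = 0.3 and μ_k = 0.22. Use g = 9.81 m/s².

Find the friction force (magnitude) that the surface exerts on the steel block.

f ≈ 68 N (up the incline)

Normal force: N = m g cos θ = 34 × 9.81 × cos 22° = 309.3 N.
For equilibrium along the incline the friction force must supply f = m g sin θ + P = 124.9 + 238 = 362.9 N (positive meaning up-slope).
The static-friction ceiling is μ_s N = 0.3 × 309.3 = 92.78 N.
Since |362.9| > 92.78 N, static friction cannot hold it; the steel block slides down the incline and kinetic friction applies: f = μ_k N = 0.22 × 309.3 = 68 N.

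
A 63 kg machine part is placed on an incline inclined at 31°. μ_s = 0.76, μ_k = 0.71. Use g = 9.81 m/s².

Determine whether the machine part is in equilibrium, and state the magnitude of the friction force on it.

N = m g cos θ = 530 N.
Down-slope weight component: m g sin θ = 318 N.
μ_s N = 403 N.
318 ≤ 403 N, so it stays put; friction = 318 N.

f ≈ 318 N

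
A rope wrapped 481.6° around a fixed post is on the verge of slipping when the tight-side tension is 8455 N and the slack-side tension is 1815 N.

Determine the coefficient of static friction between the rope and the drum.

μ ≈ 0.183

T₂/T₁ = e^{μβ} → μ = ln(T₂/T₁)/β.
β = 481.6° = 8.406 rad.
μ = ln(8455/1815)/8.406 = ln(4.658)/8.406 = 0.183.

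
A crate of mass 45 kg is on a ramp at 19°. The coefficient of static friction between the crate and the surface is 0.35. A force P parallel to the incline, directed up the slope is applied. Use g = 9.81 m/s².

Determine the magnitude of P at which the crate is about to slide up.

At impending motion up the slope, friction acts down-slope at its limit: f = μ_s N.
P is parallel to the surface, so N = m g cos θ = 417 N.
Along the incline: P = m g sin θ + μ_s N = 144 + 0.35×417 = 290 N.

P ≈ 290 N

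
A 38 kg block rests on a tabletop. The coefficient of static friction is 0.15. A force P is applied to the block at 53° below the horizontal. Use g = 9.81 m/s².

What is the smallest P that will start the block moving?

N = m g + P sin α (the push presses the block into the tabletop).
At impending slip, P cos α = μ_s N = μ_s (m g + P sin α).
Solving: P (cos α − μ_s sin α) = μ_s m g → P = 0.15×373/(cos 53° − 0.15 sin 53°) = 55.9/0.482 = 116 N.

P ≈ 116 N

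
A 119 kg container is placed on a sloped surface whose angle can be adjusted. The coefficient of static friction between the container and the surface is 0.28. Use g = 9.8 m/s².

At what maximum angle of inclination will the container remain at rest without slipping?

At the slip threshold, m g sin θ = μ_s · m g cos θ, so tan θ = μ_s.
θ_max = arctan(0.28) = 15.6°.

θ_max ≈ 15.6°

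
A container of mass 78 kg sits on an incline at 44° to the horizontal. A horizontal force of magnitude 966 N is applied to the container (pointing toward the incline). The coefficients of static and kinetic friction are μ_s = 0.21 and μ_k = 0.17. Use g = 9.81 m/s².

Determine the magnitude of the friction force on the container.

f ≈ 163 N (down the incline)

Resolve perpendicular to the incline: N = m g cos θ + P sin θ = 78×9.81×cos 44° + 966×sin 44° = 1221 N.
Parallel to the incline: P cos θ − m g sin θ = 694.9 − 531.5 = 163.3 N; the friction needed to balance this is 163.3 N acting down the slope.
Maximum static friction: μ_s N = 0.21 × 1221 = 256.5 N.
Since 163.3 N is within the 256.5 N limit, the container stays put and friction is exactly 163 N.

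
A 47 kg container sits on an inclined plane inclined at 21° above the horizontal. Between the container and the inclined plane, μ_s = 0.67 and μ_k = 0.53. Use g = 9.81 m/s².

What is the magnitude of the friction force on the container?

f ≈ 165 N (up the incline)

Normal force: N = m g cos θ = 47 × 9.81 × cos 21° = 430.4 N.
Along the slope the weight component is m g sin θ = 165.2 N; friction must supply exactly this, acting up-slope.
Maximum static friction available: μ_s N = 0.67 × 430.4 = 288.4 N.
Since |165.2| ≤ 288.4 N, the container remains in static equilibrium and friction takes exactly the required value.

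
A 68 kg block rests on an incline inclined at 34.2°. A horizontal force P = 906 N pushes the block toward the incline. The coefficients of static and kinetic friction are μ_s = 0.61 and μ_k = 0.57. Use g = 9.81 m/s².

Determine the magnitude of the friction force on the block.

The horizontal push has a component P sin θ into the surface, so N = m g cos θ + P sin θ = 551.7 + 509.2 = 1061 N.
Parallel to the incline: P cos θ − m g sin θ = 749.3 − 375 = 374.4 N; the friction needed to balance this is 374.4 N acting down the slope.
The limit of static friction is μ_s N = 647.2 N.
Since 374.4 N is within the 647.2 N limit, the block stays put and friction is exactly 374 N.

f ≈ 374 N (down the incline)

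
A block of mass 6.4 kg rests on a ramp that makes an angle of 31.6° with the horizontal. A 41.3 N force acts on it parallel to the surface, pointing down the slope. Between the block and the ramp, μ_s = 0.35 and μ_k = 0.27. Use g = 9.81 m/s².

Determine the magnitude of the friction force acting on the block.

Perpendicular to the surface, N = m g cos θ = 6.4·9.81·cos 31.6° = 53.47 N.
The friction needed for equilibrium is m g sin θ + P = 32.9 + 41.3 = 74.2 N, measured positive up-slope.
Maximum static friction available: μ_s N = 0.35 × 53.47 = 18.72 N.
|74.2| exceeds 18.72 N, so the block slips down-slope; friction is kinetic, f = μ_k N = 0.27×53.47 = 14.4 N.

f ≈ 14.4 N (up the incline)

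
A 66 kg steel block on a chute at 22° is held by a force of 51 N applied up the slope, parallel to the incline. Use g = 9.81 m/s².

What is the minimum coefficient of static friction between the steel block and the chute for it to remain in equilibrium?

μ_s,min ≈ 0.319

N = m g cos θ = 600.3 N.
Friction must make up the shortfall along the incline: f = m g sin θ − P = 242.5 − 51 = 191.5 N.
At the threshold f = μ_s N, so μ_s,min = 191.5/600.3 = 0.319.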